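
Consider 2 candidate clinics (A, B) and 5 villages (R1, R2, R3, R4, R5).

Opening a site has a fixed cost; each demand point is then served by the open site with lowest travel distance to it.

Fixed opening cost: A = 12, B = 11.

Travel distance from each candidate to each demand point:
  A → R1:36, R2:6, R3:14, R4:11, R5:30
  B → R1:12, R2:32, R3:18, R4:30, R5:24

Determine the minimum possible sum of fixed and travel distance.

Open {A, B}: assign each demand point to its cheapest open site.
  R1→B 12, R2→A 6, R3→A 14, R4→A 11, R5→B 24
  travel distance 67, fixed 23 → total 90.
Compare {A}: travel distance 97 + fixed 12 = 109.
Compare {B}: travel distance 116 + fixed 11 = 127.

90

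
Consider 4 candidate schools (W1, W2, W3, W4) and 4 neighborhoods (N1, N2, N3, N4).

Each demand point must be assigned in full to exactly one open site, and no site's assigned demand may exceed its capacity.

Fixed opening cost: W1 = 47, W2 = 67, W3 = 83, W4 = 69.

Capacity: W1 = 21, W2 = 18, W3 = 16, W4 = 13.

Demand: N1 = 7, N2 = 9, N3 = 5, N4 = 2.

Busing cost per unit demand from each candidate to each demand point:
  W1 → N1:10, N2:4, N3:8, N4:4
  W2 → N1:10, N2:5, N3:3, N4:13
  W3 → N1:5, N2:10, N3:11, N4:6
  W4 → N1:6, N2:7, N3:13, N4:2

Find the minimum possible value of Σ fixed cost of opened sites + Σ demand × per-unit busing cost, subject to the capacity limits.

238

Open {W1, W4}; cheapest assignment that respects the capacities:
  W1 (cap 21, load 14): N2, N3 — cost 9×4 + 5×8 = 76
  W4 (cap 13, load 9): N1, N4 — cost 7×6 + 2×2 = 46
  Shipping 122, fixed 116 → total 238.
  Any other capacity-feasible assignment to {W1, W4} ships for at least 122.
Compare {W2, W4}: its best feasible assignment gives total 242.
Compare {W1, W2}: its best feasible assignment gives total 243.
Every other set of open sites that can feasibly serve all demand totals ≥ 242 even under its best assignment. Minimum: 238.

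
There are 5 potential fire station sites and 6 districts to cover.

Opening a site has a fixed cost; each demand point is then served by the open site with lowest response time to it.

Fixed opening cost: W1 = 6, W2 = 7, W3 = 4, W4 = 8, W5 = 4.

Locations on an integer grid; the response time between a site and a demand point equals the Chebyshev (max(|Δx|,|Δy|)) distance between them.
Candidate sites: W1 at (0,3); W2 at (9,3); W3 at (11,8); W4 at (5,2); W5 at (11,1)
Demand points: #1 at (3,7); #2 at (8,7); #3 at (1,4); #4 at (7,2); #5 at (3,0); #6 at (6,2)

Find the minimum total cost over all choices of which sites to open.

Open {W4}: assign each demand point to its cheapest open site.
  #1→W4 5, #2→W4 5, #3→W4 4, #4→W4 2, #5→W4 2, #6→W4 1
  response time 19, fixed 8 → total 27.
Compare {W1, W4}: response time 15 + fixed 14 = 29.
Compare {W3, W4}: response time 17 + fixed 12 = 29.
Compare {W1, W2}: response time 17 + fixed 13 = 30.
All other subsets cost ≥ 29. Minimum total cost: 27.

27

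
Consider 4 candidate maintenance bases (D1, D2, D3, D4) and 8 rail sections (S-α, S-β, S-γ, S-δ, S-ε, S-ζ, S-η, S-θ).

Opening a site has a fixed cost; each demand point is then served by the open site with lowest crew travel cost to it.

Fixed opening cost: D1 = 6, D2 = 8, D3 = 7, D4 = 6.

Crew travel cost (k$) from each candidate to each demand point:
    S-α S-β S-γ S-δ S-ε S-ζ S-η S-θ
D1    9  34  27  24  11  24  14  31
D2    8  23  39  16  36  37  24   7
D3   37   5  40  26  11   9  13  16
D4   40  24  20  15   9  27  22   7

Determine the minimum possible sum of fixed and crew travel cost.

Open {D1, D3, D4}: assign each demand point to its cheapest open site.
  S-α→D1 9, S-β→D3 5, S-γ→D4 20, S-δ→D4 15, S-ε→D4 9, S-ζ→D3 9, S-η→D3 13, S-θ→D4 7
  crew travel cost 87, fixed 19 → total 106.
Compare {D2, D3, D4}: crew travel cost 86 + fixed 21 = 107.
Compare {D1, D2, D3, D4}: crew travel cost 86 + fixed 27 = 113.
Compare {D1, D2, D3}: crew travel cost 96 + fixed 21 = 117.
All other subsets cost ≥ 107. Minimum total cost: 106.

106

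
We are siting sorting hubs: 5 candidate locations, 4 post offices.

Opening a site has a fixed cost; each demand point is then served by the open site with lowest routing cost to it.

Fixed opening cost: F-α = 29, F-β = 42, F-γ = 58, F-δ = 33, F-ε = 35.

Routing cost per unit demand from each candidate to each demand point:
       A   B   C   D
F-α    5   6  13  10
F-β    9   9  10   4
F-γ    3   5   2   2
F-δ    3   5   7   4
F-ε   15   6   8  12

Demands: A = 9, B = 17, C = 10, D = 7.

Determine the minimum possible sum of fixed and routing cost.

204

Open {F-γ}: assign each demand point to its cheapest open site.
  A→F-γ 9×3=27, B→F-γ 17×5=85, C→F-γ 10×2=20, D→F-γ 7×2=14
  routing cost 146, fixed 58 → total 204.
Compare {F-α, F-γ}: routing cost 146 + fixed 87 = 233.
Compare {F-γ, F-δ}: routing cost 146 + fixed 91 = 237.
Compare {F-γ, F-ε}: routing cost 146 + fixed 93 = 239.
All other subsets cost ≥ 233. Minimum total cost: 204.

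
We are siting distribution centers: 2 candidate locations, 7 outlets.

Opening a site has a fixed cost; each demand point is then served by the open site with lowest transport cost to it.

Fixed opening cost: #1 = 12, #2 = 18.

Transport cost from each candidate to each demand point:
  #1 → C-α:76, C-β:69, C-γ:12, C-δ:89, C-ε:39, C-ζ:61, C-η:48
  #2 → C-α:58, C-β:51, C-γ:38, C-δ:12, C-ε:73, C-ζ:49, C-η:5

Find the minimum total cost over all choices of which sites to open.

Open {#1, #2}: assign each demand point to its cheapest open site.
  C-α→#2 58, C-β→#2 51, C-γ→#1 12, C-δ→#2 12, C-ε→#1 39, C-ζ→#2 49, C-η→#2 5
  transport cost 226, fixed 30 → total 256.
Compare {#2}: transport cost 286 + fixed 18 = 304.
Compare {#1}: transport cost 394 + fixed 12 = 406.

256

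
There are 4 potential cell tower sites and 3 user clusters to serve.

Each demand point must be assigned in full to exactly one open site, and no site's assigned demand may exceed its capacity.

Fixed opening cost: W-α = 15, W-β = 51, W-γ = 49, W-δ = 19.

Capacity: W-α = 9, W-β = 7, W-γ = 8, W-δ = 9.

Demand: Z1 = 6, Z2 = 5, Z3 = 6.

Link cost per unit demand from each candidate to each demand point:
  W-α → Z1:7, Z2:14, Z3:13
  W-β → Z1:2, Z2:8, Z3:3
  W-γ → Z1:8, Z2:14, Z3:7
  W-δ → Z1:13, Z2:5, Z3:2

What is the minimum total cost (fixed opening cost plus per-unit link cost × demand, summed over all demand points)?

Open {W-α, W-β, W-δ}; cheapest assignment that respects the capacities:
  W-α (cap 9, load 6): Z1 — cost 6×7 = 42
  W-β (cap 7, load 6): Z3 — cost 6×3 = 18
  W-δ (cap 9, load 5): Z2 — cost 5×5 = 25
  Shipping 85, fixed 85 → total 170.
  Any other capacity-feasible assignment to {W-α, W-β, W-δ} ships for at least 85.
Compare {W-α, W-γ, W-δ}: its best feasible assignment gives total 192.
Compare {W-β, W-γ, W-δ}: its best feasible assignment gives total 198.
Every other set of open sites that can feasibly serve all demand totals ≥ 192 even under its best assignment. Minimum: 170.

170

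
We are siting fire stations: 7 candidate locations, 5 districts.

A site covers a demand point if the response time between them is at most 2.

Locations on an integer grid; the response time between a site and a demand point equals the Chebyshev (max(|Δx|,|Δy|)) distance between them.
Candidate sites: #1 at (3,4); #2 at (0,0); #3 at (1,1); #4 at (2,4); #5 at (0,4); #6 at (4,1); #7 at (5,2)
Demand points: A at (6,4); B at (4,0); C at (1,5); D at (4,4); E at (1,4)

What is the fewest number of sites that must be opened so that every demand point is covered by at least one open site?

2

Coverage sets (demand points within 2 of each site):
  #1: {C, D, E}
  #2: {}
  #3: {}
  #4: {C, D, E}
  #5: {C, E}
  #6: {B}
  #7: {A, B, D}
No single site covers all 5 demand points.
But {#1, #7} covers everything, so the minimum is 2.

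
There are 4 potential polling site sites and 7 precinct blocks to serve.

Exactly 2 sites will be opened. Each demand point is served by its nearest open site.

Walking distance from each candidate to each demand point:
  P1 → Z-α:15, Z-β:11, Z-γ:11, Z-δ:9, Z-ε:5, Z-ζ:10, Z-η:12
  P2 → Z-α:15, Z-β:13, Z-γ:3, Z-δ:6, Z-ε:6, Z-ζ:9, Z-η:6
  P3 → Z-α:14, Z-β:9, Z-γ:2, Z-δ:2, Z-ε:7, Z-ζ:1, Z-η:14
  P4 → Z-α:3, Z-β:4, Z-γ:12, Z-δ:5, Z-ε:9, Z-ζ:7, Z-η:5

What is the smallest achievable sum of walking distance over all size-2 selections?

Open {P3, P4}.
  Z-α→P4 3, Z-β→P4 4, Z-γ→P3 2, Z-δ→P3 2, Z-ε→P3 7, Z-ζ→P3 1, Z-η→P4 5  ⇒ total 24.
Compare {P2, P4}: total 33.
Compare {P1, P4}: total 40.
No size-2 selection does better; minimum is 24.

24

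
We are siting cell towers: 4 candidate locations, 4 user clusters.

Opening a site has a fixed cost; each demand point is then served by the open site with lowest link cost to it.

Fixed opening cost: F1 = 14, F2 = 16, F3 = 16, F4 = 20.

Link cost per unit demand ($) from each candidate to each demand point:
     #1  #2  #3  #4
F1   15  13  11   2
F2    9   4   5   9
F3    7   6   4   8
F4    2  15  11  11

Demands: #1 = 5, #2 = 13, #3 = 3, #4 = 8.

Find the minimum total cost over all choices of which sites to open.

Open {F1, F2, F4}: assign each demand point to its cheapest open site.
  #1→F4 5×2=10, #2→F2 13×4=52, #3→F2 3×5=15, #4→F1 8×2=16
  link cost 93, fixed 50 → total 143.
Compare {F1, F2, F3, F4}: link cost 90 + fixed 66 = 156.
Compare {F1, F2}: link cost 128 + fixed 30 = 158.
Compare {F1, F2, F3}: link cost 115 + fixed 46 = 161.
All other subsets cost ≥ 156. Minimum total cost: 143.

143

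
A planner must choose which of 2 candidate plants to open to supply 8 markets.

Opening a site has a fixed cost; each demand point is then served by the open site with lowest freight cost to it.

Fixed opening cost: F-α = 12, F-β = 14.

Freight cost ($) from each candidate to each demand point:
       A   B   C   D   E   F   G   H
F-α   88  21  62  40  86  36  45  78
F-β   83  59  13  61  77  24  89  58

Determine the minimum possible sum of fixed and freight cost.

387

Open {F-α, F-β}: assign each demand point to its cheapest open site.
  A→F-β 83, B→F-α 21, C→F-β 13, D→F-α 40, E→F-β 77, F→F-β 24, G→F-α 45, H→F-β 58
  freight cost 361, fixed 26 → total 387.
Compare {F-α}: freight cost 456 + fixed 12 = 468.
Compare {F-β}: freight cost 464 + fixed 14 = 478.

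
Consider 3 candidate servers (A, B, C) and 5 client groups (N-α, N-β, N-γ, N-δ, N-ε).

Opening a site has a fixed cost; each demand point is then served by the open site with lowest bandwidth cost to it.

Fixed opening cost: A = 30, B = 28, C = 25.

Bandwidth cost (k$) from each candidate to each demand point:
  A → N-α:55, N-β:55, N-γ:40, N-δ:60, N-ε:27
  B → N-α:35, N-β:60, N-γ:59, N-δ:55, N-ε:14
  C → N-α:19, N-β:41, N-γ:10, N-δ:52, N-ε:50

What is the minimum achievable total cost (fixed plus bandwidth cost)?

Open {B, C}: assign each demand point to its cheapest open site.
  N-α→C 19, N-β→C 41, N-γ→C 10, N-δ→C 52, N-ε→B 14
  bandwidth cost 136, fixed 53 → total 189.
Compare {C}: bandwidth cost 172 + fixed 25 = 197.
Compare {A, C}: bandwidth cost 149 + fixed 55 = 204.
Compare {A, B, C}: bandwidth cost 136 + fixed 83 = 219.
All other subsets cost ≥ 197. Minimum total cost: 189.

189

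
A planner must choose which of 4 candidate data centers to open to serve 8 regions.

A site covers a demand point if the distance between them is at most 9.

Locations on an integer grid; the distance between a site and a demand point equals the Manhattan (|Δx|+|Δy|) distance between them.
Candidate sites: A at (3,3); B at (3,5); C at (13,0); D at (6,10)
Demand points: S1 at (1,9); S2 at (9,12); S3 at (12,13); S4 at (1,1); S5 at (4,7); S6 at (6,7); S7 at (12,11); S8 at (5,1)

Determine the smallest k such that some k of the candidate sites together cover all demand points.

2

Coverage sets (demand points within 9 of each site):
  A: {S1, S4, S5, S6, S8}
  B: {S1, S4, S5, S6, S8}
  C: {S8}
  D: {S1, S2, S3, S5, S6, S7}
No single site covers all 8 demand points.
But {A, D} covers everything, so the minimum is 2.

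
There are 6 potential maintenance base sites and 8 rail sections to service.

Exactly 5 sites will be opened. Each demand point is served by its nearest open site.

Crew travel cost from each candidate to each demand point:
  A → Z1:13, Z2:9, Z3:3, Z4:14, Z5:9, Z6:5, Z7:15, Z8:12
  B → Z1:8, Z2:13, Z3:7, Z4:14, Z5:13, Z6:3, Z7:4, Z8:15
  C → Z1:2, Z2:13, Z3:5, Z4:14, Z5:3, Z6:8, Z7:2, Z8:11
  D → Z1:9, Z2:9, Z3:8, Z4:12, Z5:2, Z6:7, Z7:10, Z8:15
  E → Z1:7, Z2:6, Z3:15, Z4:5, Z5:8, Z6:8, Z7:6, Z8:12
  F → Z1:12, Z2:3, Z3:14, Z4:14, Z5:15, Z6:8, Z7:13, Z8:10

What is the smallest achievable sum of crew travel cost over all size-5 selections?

Open {A, B, C, E, F}.
  Z1→C 2, Z2→F 3, Z3→A 3, Z4→E 5, Z5→C 3, Z6→B 3, Z7→C 2, Z8→F 10  ⇒ total 31.
Compare {A, C, D, E, F}: total 32.
Compare {B, C, D, E, F}: total 32.
No size-5 selection does better; minimum is 31.

31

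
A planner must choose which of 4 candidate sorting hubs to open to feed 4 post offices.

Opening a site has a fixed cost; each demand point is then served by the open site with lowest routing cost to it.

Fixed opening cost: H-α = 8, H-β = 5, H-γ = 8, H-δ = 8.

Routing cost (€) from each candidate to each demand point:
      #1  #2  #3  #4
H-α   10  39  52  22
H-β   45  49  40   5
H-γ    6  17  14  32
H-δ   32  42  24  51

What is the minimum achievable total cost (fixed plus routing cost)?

Open {H-β, H-γ}: assign each demand point to its cheapest open site.
  #1→H-γ 6, #2→H-γ 17, #3→H-γ 14, #4→H-β 5
  routing cost 42, fixed 13 → total 55.
Compare {H-α, H-β, H-γ}: routing cost 42 + fixed 21 = 63.
Compare {H-β, H-γ, H-δ}: routing cost 42 + fixed 21 = 63.
Compare {H-α, H-β, H-γ, H-δ}: routing cost 42 + fixed 29 = 71.
All other subsets cost ≥ 63. Minimum total cost: 55.

55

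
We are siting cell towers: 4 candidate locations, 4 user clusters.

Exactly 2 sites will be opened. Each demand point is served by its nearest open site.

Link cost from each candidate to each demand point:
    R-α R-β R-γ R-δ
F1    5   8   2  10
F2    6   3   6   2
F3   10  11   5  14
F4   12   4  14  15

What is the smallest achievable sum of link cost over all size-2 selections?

Open {F1, F2}.
  R-α→F1 5, R-β→F2 3, R-γ→F1 2, R-δ→F2 2  ⇒ total 12.
Compare {F2, F3}: total 16.
Compare {F2, F4}: total 17.
No size-2 selection does better; minimum is 12.

12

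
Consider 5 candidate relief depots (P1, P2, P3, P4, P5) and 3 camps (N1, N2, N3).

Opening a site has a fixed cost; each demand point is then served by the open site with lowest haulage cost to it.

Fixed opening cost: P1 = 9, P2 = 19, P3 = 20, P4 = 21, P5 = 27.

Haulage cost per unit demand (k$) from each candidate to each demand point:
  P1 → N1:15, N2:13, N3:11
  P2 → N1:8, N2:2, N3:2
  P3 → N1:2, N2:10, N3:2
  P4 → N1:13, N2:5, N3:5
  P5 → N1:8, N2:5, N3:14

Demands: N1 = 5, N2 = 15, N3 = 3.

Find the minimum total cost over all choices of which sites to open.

Open {P2, P3}: assign each demand point to its cheapest open site.
  N1→P3 5×2=10, N2→P2 15×2=30, N3→P2 3×2=6
  haulage cost 46, fixed 39 → total 85.
Compare {P1, P2, P3}: haulage cost 46 + fixed 48 = 94.
Compare {P2}: haulage cost 76 + fixed 19 = 95.
Compare {P1, P2}: haulage cost 76 + fixed 28 = 104.
All other subsets cost ≥ 94. Minimum total cost: 85.

85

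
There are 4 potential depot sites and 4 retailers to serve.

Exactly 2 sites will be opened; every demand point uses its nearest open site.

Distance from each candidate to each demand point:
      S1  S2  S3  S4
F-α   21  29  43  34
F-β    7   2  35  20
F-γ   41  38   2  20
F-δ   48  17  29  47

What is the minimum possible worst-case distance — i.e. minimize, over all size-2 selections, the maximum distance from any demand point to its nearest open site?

20

Open {F-β, F-γ}.
  Farthest demand point is S4 at distance 20 (to F-β); all others are ≤ 20.
With {F-α, F-γ} the worst case is 29.
With {F-β, F-δ} the worst case is 29.
No size-2 selection achieves below 20.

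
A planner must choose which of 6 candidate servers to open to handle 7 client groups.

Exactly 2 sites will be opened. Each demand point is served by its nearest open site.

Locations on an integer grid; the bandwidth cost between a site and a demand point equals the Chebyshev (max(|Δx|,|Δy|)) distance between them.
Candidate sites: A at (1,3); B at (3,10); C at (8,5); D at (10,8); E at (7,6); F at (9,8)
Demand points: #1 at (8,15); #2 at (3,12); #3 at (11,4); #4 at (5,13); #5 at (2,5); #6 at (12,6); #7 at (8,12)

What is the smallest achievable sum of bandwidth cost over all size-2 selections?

25

Open {B, D}.
  #1→B 5, #2→B 2, #3→D 4, #4→B 3, #5→B 5, #6→D 2, #7→D 4  ⇒ total 25.
Compare {B, F}: total 26.
Compare {B, C}: total 27.
No size-2 selection does better; minimum is 25.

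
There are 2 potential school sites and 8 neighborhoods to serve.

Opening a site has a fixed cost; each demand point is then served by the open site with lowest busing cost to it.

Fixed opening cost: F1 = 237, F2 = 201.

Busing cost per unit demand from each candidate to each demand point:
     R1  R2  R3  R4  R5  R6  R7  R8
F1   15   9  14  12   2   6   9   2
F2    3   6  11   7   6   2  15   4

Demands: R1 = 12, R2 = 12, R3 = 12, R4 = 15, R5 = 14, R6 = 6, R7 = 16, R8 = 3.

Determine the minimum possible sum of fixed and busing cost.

Open {F2}: assign each demand point to its cheapest open site.
  R1→F2 12×3=36, R2→F2 12×6=72, R3→F2 12×11=132, R4→F2 15×7=105, R5→F2 14×6=84, R6→F2 6×2=12, R7→F2 16×15=240, R8→F2 3×4=12
  busing cost 693, fixed 201 → total 894.
Compare {F1, F2}: busing cost 535 + fixed 438 = 973.
Compare {F1}: busing cost 850 + fixed 237 = 1087.

894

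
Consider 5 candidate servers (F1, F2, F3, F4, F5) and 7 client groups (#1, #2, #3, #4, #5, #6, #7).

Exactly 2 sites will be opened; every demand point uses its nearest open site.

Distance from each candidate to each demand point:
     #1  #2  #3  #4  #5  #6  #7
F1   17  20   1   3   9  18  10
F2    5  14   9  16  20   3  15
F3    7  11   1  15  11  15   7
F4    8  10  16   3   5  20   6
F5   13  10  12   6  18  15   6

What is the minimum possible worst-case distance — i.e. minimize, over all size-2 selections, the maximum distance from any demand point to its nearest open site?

10

Open {F2, F4}.
  Farthest demand point is #2 at distance 10 (to F4); all others are ≤ 10.
With {F1, F2} the worst case is 14.
With {F1, F3} the worst case is 15.
No size-2 selection achieves below 10.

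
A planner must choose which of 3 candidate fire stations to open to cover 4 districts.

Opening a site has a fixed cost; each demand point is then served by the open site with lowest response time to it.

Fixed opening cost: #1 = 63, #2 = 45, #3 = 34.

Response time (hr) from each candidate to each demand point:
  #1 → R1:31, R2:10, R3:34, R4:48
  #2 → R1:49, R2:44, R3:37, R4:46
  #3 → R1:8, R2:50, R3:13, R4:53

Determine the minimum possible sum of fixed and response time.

Open {#3}: assign each demand point to its cheapest open site.
  R1→#3 8, R2→#3 50, R3→#3 13, R4→#3 53
  response time 124, fixed 34 → total 158.
Compare {#1, #3}: response time 79 + fixed 97 = 176.
Compare {#1}: response time 123 + fixed 63 = 186.
Compare {#2, #3}: response time 111 + fixed 79 = 190.
All other subsets cost ≥ 176. Minimum total cost: 158.

158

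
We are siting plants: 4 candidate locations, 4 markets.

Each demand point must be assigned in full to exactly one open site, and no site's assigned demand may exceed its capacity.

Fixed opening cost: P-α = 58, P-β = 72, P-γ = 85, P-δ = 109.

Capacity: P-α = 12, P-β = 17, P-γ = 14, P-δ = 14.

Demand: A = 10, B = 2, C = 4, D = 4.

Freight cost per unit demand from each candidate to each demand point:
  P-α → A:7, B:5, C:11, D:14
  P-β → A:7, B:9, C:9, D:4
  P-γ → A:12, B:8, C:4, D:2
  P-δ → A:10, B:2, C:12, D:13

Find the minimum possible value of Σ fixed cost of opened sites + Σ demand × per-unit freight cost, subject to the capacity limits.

247

Open {P-α, P-γ}; cheapest assignment that respects the capacities:
  P-α (cap 12, load 12): A, B — cost 10×7 + 2×5 = 80
  P-γ (cap 14, load 8): C, D — cost 4×4 + 4×2 = 24
  Shipping 104, fixed 143 → total 247.
  Any other capacity-feasible assignment to {P-α, P-γ} ships for at least 104.
Compare {P-α, P-β}: its best feasible assignment gives total 262.
Compare {P-β, P-γ}: its best feasible assignment gives total 267.
Every other set of open sites that can feasibly serve all demand totals ≥ 262 even under its best assignment. Minimum: 247.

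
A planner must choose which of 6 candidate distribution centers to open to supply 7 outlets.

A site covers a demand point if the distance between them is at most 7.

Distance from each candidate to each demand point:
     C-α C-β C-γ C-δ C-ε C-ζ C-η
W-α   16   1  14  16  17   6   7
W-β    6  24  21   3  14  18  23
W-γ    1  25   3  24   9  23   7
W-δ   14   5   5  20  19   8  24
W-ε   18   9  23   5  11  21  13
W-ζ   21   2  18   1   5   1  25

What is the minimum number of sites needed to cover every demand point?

2

Coverage sets (demand points within 7 of each site):
  W-α: {C-β, C-ζ, C-η}
  W-β: {C-α, C-δ}
  W-γ: {C-α, C-γ, C-η}
  W-δ: {C-β, C-γ}
  W-ε: {C-δ}
  W-ζ: {C-β, C-δ, C-ε, C-ζ}
No single site covers all 7 demand points.
But {W-γ, W-ζ} covers everything, so the minimum is 2.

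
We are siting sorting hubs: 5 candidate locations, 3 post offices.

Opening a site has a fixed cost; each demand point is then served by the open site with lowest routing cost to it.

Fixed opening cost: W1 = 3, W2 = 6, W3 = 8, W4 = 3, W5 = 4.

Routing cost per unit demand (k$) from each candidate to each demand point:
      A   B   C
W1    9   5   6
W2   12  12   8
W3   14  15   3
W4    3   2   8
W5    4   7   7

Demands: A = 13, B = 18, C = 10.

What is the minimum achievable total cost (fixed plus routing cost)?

Open {W3, W4}: assign each demand point to its cheapest open site.
  A→W4 13×3=39, B→W4 18×2=36, C→W3 10×3=30
  routing cost 105, fixed 11 → total 116.
Compare {W1, W3, W4}: routing cost 105 + fixed 14 = 119.
Compare {W3, W4, W5}: routing cost 105 + fixed 15 = 120.
Compare {W2, W3, W4}: routing cost 105 + fixed 17 = 122.
All other subsets cost ≥ 119. Minimum total cost: 116.

116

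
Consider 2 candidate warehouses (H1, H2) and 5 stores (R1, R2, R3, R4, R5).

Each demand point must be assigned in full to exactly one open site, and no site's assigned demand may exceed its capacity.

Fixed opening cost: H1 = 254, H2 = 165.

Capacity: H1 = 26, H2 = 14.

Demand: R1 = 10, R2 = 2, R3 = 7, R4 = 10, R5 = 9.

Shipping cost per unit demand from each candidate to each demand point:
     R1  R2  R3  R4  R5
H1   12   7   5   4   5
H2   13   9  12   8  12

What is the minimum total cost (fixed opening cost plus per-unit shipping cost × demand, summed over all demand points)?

687

Open {H1, H2}; cheapest assignment that respects the capacities:
  H1 (cap 26, load 26): R3, R4, R5 — cost 7×5 + 10×4 + 9×5 = 120
  H2 (cap 14, load 12): R1, R2 — cost 10×13 + 2×9 = 148
  Shipping 268, fixed 419 → total 687.
  Any other capacity-feasible assignment to {H1, H2} ships for at least 268.
Total demand is 38 and no other set of sites has combined capacity ≥ 38, so {H1, H2} is the only feasible choice of open sites. Minimum: 687.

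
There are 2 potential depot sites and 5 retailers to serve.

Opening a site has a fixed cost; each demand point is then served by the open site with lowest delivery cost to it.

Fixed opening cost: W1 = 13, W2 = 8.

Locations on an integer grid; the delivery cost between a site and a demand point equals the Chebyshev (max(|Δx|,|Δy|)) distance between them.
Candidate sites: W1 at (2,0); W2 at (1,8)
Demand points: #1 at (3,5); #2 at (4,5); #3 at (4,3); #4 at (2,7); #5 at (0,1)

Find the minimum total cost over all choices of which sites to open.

27

Open {W2}: assign each demand point to its cheapest open site.
  #1→W2 3, #2→W2 3, #3→W2 5, #4→W2 1, #5→W2 7
  delivery cost 19, fixed 8 → total 27.
Compare {W1, W2}: delivery cost 12 + fixed 21 = 33.
Compare {W1}: delivery cost 22 + fixed 13 = 35.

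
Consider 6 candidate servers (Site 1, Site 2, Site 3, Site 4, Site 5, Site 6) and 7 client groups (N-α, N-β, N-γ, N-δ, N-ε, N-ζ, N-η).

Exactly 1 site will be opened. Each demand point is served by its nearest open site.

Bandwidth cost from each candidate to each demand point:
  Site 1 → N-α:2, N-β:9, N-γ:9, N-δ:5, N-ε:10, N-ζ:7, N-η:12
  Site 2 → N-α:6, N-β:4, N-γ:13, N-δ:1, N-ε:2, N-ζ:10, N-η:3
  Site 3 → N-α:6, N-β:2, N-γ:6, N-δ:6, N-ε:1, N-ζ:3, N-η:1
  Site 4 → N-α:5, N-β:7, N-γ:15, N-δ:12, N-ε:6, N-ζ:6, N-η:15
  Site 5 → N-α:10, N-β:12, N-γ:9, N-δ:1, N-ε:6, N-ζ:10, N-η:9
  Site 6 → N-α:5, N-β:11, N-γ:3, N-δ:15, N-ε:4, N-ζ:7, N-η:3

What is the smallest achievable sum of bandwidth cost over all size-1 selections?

25

Open {Site 3}.
  N-α→Site 3 6, N-β→Site 3 2, N-γ→Site 3 6, N-δ→Site 3 6, N-ε→Site 3 1, N-ζ→Site 3 3, N-η→Site 3 1  ⇒ total 25.
Compare {Site 2}: total 39.
Compare {Site 6}: total 48.
No size-1 selection does better; minimum is 25.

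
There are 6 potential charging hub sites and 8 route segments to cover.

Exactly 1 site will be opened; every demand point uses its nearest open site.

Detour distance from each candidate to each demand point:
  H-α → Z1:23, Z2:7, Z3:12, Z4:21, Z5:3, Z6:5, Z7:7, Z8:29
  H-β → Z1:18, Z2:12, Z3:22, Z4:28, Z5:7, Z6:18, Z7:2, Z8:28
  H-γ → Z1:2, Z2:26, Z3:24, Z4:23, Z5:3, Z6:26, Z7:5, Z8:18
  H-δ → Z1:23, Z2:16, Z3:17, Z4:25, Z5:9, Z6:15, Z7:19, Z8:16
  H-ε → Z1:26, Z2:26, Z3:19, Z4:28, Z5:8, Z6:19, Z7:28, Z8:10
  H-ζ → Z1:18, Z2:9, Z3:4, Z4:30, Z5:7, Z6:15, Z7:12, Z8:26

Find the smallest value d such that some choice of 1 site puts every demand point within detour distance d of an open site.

25

Open {H-δ}.
  Farthest demand point is Z4 at detour distance 25 (to H-δ); all others are ≤ 25.
With {H-γ} the worst case is 26.
With {H-β} the worst case is 28.
No size-1 selection achieves below 25.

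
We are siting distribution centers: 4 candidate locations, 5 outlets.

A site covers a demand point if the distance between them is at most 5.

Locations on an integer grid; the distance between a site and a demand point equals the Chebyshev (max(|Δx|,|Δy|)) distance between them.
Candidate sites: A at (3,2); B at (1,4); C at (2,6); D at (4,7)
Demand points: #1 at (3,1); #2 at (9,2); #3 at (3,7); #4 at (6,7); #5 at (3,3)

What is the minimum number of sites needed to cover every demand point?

2

Coverage sets (demand points within 5 of each site):
  A: {#1, #3, #4, #5}
  B: {#1, #3, #4, #5}
  C: {#1, #3, #4, #5}
  D: {#2, #3, #4, #5}
No single site covers all 5 demand points.
But {A, D} covers everything, so the minimum is 2.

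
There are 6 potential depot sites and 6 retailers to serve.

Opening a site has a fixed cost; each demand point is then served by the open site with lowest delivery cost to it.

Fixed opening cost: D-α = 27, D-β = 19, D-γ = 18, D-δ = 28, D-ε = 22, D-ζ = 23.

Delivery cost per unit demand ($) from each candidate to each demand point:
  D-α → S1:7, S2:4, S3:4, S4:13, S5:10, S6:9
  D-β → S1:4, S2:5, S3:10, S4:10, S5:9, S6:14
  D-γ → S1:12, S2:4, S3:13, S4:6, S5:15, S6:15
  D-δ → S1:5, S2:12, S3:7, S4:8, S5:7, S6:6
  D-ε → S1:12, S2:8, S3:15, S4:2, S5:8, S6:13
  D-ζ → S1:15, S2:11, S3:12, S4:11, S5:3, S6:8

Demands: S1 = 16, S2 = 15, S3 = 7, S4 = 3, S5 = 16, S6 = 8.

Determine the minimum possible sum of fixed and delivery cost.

Open {D-α, D-β, D-ε, D-ζ}: assign each demand point to its cheapest open site.
  S1→D-β 16×4=64, S2→D-α 15×4=60, S3→D-α 7×4=28, S4→D-ε 3×2=6, S5→D-ζ 16×3=48, S6→D-ζ 8×8=64
  delivery cost 270, fixed 91 → total 361.
Compare {D-α, D-β, D-ζ}: delivery cost 294 + fixed 69 = 363.
Compare {D-α, D-δ, D-ζ}: delivery cost 288 + fixed 78 = 366.
Compare {D-α, D-β, D-γ, D-ζ}: delivery cost 282 + fixed 87 = 369.
All other subsets cost ≥ 363. Minimum total cost: 361.

361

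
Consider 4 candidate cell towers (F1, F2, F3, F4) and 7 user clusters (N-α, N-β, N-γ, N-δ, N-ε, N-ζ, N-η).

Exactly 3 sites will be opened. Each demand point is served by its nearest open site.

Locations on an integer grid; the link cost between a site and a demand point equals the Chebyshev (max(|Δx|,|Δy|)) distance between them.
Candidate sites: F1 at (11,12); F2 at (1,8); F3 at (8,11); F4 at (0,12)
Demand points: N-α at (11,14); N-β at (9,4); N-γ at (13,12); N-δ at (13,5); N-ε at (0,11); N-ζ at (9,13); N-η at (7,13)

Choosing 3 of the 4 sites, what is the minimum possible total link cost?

Open {F1, F3, F4}.
  N-α→F1 2, N-β→F3 7, N-γ→F1 2, N-δ→F3 6, N-ε→F4 1, N-ζ→F1 2, N-η→F3 2  ⇒ total 22.
Compare {F1, F2, F3}: total 24.
Compare {F1, F2, F4}: total 26.
No size-3 selection does better; minimum is 22.

22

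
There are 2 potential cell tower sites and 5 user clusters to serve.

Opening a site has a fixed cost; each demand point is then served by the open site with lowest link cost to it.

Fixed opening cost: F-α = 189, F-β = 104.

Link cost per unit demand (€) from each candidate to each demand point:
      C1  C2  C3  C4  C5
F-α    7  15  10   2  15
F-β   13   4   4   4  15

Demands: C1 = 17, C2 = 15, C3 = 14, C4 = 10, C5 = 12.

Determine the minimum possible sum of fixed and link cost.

661

Open {F-β}: assign each demand point to its cheapest open site.
  C1→F-β 17×13=221, C2→F-β 15×4=60, C3→F-β 14×4=56, C4→F-β 10×4=40, C5→F-β 12×15=180
  link cost 557, fixed 104 → total 661.
Compare {F-α, F-β}: link cost 435 + fixed 293 = 728.
Compare {F-α}: link cost 684 + fixed 189 = 873.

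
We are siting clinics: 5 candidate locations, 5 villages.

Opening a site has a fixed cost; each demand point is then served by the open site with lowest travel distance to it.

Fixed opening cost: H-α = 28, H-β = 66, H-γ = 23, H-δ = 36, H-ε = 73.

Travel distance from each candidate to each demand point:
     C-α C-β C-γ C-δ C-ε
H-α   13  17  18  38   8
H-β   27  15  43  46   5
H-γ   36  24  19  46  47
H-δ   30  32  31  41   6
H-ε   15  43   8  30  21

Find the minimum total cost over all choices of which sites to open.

Open {H-α}: assign each demand point to its cheapest open site.
  C-α→H-α 13, C-β→H-α 17, C-γ→H-α 18, C-δ→H-α 38, C-ε→H-α 8
  travel distance 94, fixed 28 → total 122.
Compare {H-α, H-γ}: travel distance 94 + fixed 51 = 145.
Compare {H-α, H-δ}: travel distance 92 + fixed 64 = 156.
Compare {H-δ}: travel distance 140 + fixed 36 = 176.
All other subsets cost ≥ 145. Minimum total cost: 122.

122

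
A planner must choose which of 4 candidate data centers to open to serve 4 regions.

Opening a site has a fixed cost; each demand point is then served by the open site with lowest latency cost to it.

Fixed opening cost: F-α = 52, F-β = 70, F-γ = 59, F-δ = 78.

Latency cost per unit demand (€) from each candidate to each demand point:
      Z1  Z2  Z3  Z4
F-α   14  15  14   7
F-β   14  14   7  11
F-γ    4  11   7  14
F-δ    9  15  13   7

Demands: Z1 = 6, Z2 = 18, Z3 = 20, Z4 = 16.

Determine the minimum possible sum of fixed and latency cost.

585

Open {F-α, F-γ}: assign each demand point to its cheapest open site.
  Z1→F-γ 6×4=24, Z2→F-γ 18×11=198, Z3→F-γ 20×7=140, Z4→F-α 16×7=112
  latency cost 474, fixed 111 → total 585.
Compare {F-γ, F-δ}: latency cost 474 + fixed 137 = 611.
Compare {F-γ}: latency cost 586 + fixed 59 = 645.
Compare {F-α, F-β, F-γ}: latency cost 474 + fixed 181 = 655.
All other subsets cost ≥ 611. Minimum total cost: 585.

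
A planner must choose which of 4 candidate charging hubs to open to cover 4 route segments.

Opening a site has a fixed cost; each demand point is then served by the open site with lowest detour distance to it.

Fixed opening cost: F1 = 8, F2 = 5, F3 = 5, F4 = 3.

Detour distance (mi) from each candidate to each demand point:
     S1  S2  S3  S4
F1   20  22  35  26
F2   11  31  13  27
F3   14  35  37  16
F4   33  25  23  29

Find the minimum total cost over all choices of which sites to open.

78

Open {F2, F3, F4}: assign each demand point to its cheapest open site.
  S1→F2 11, S2→F4 25, S3→F2 13, S4→F3 16
  detour distance 65, fixed 13 → total 78.
Compare {F1, F2, F3}: detour distance 62 + fixed 18 = 80.
Compare {F2, F3}: detour distance 71 + fixed 10 = 81.
Compare {F1, F2, F3, F4}: detour distance 62 + fixed 21 = 83.
All other subsets cost ≥ 80. Minimum total cost: 78.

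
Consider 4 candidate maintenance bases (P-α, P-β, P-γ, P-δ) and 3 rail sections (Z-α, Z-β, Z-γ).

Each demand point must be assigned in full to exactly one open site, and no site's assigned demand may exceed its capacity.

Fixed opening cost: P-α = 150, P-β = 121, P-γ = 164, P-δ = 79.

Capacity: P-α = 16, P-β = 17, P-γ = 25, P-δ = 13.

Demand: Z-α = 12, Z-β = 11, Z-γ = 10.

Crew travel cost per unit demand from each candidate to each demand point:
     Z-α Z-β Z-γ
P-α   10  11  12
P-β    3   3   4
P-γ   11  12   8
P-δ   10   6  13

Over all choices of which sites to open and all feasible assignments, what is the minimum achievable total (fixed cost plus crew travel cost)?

Open {P-γ, P-δ}; cheapest assignment that respects the capacities:
  P-γ (cap 25, load 22): Z-α, Z-γ — cost 12×11 + 10×8 = 212
  P-δ (cap 13, load 11): Z-β — cost 11×6 = 66
  Shipping 278, fixed 243 → total 521.
  Any other capacity-feasible assignment to {P-γ, P-δ} ships for at least 278.
Compare {P-β, P-γ}: its best feasible assignment gives total 530.
Compare {P-β, P-γ, P-δ}: its best feasible assignment gives total 546.
Every other set of open sites that can feasibly serve all demand totals ≥ 530 even under its best assignment. Minimum: 521.

521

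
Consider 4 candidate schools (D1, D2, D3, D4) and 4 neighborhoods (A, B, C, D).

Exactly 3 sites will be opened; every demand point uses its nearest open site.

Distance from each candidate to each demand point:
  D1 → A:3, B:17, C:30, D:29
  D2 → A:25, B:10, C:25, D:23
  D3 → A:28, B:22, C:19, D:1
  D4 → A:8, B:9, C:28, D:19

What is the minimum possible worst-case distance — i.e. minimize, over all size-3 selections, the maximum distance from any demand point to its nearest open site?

19

Open {D1, D2, D3}.
  Farthest demand point is C at distance 19 (to D3); all others are ≤ 19.
With {D1, D3, D4} the worst case is 19.
With {D2, D3, D4} the worst case is 19.
No size-3 selection achieves below 19.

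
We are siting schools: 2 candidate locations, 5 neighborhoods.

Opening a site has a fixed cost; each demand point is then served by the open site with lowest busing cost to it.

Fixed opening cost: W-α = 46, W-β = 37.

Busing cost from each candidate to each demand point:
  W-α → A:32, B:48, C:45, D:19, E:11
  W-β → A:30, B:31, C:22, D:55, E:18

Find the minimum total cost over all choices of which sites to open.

Open {W-β}: assign each demand point to its cheapest open site.
  A→W-β 30, B→W-β 31, C→W-β 22, D→W-β 55, E→W-β 18
  busing cost 156, fixed 37 → total 193.
Compare {W-α, W-β}: busing cost 113 + fixed 83 = 196.
Compare {W-α}: busing cost 155 + fixed 46 = 201.

193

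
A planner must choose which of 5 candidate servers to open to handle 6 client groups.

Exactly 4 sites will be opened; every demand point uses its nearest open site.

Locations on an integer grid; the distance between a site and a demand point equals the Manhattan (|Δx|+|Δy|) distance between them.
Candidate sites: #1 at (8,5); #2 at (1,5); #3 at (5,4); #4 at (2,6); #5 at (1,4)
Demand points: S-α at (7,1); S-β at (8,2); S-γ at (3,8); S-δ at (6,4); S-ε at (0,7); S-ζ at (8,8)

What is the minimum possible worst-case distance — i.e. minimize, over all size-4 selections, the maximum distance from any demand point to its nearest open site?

Open {#1, #2, #3, #4}.
  Farthest demand point is S-α at distance 5 (to #1); all others are ≤ 5.
With {#1, #2, #3, #5} the worst case is 5.
With {#1, #2, #4, #5} the worst case is 5.
No size-4 selection achieves below 5.

5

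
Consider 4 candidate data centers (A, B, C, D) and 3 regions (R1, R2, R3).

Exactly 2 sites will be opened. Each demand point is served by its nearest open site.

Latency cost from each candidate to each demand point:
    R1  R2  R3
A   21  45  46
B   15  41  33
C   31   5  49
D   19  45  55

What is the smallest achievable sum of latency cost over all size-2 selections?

Open {B, C}.
  R1→B 15, R2→C 5, R3→B 33  ⇒ total 53.
Compare {A, C}: total 72.
Compare {C, D}: total 73.
No size-2 selection does better; minimum is 53.

53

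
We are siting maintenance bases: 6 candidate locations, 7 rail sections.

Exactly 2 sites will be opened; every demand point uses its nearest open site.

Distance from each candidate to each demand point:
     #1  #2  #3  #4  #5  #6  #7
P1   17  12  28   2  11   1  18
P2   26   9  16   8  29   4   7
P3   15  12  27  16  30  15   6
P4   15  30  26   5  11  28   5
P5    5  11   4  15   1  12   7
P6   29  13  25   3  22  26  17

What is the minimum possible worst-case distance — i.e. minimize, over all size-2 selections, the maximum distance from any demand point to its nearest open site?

Open {P2, P5}.
  Farthest demand point is #2 at distance 9 (to P2); all others are ≤ 9.
With {P1, P5} the worst case is 11.
With {P4, P5} the worst case is 12.
No size-2 selection achieves below 9.

9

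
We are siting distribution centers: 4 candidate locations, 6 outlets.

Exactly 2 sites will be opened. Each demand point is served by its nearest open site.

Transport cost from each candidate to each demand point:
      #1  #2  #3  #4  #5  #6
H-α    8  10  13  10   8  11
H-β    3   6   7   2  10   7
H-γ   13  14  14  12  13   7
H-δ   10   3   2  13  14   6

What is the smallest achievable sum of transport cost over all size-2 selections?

Open {H-β, H-δ}.
  #1→H-β 3, #2→H-δ 3, #3→H-δ 2, #4→H-β 2, #5→H-β 10, #6→H-δ 6  ⇒ total 26.
Compare {H-α, H-β}: total 33.
Compare {H-β, H-γ}: total 35.
No size-2 selection does better; minimum is 26.

26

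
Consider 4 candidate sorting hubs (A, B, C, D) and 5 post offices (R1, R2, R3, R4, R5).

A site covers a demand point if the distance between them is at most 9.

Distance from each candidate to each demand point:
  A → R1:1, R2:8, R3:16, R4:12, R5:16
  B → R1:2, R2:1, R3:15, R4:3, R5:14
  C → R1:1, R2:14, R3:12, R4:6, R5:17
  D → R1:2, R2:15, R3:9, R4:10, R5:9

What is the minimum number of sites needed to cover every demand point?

Coverage sets (demand points within 9 of each site):
  A: {R1, R2}
  B: {R1, R2, R4}
  C: {R1, R4}
  D: {R1, R3, R5}
No single site covers all 5 demand points.
But {B, D} covers everything, so the minimum is 2.

2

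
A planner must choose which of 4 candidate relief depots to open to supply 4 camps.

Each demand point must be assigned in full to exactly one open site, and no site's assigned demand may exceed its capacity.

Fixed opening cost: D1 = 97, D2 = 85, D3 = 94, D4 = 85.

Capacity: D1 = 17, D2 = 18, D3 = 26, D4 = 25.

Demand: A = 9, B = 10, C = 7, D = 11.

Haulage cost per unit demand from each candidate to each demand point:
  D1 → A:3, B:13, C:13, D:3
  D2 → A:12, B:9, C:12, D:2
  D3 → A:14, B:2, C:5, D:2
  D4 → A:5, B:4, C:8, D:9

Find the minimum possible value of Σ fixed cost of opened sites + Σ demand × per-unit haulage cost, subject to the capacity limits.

321

Open {D3, D4}; cheapest assignment that respects the capacities:
  D3 (cap 26, load 18): C, D — cost 7×5 + 11×2 = 57
  D4 (cap 25, load 19): A, B — cost 9×5 + 10×4 = 85
  Shipping 142, fixed 179 → total 321.
  Any other capacity-feasible assignment to {D3, D4} ships for at least 142.
Compare {D1, D3}: its best feasible assignment gives total 351.
Compare {D2, D4}: its best feasible assignment gives total 361.
Every other set of open sites that can feasibly serve all demand totals ≥ 351 even under its best assignment. Minimum: 321.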